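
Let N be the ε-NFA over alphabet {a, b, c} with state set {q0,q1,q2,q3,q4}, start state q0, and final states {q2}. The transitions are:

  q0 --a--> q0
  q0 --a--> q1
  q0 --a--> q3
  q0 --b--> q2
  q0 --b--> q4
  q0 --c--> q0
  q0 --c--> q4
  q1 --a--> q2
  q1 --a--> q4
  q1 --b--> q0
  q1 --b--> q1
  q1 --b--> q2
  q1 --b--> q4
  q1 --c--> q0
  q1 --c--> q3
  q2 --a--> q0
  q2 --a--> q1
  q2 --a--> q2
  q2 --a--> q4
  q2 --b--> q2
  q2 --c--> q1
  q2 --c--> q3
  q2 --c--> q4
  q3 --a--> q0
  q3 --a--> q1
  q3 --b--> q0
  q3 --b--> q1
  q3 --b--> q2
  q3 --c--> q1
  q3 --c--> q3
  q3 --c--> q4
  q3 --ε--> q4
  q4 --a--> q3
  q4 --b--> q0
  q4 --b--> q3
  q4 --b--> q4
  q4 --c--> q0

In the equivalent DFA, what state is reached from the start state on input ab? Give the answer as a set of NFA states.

{q0,q1,q2,q3,q4}

Start: {q0}.
δ(q0,a) = {q0,q1,q3}.
Union: {q0,q1,q3}.
ε-closure gives {q0,q1,q3,q4}.
After a: {q0,q1,q3,q4}.
δ(q0,b) = {q2,q4}; δ(q1,b) = {q0,q1,q2,q4}; δ(q3,b) = {q0,q1,q2}; δ(q4,b) = {q0,q3,q4}.
Union: {q0,q1,q2,q3,q4}.
After b: {q0,q1,q2,q3,q4}.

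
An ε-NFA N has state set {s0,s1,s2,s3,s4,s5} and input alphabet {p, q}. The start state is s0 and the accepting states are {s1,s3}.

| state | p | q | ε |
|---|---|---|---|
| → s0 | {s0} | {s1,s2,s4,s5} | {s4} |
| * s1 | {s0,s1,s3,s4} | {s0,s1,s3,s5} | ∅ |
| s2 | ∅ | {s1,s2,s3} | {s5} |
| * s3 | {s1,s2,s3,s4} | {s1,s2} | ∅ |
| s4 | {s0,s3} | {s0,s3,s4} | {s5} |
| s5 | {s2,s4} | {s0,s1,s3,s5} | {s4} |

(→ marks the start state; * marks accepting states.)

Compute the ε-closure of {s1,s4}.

Begin with {s1,s4}.
s4 →ε {s5}; add s5.
ε-closure = {s1,s4,s5}.

{s1,s4,s5}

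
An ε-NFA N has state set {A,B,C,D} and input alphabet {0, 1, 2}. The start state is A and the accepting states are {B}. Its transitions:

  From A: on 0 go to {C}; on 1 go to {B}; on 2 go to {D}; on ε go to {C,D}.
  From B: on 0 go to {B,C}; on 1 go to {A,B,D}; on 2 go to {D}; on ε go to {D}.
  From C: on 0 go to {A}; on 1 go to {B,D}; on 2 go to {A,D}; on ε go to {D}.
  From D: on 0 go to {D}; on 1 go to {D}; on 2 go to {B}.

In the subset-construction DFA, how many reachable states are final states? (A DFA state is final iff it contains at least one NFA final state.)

Start state of the DFA: {A,C,D} (ε-closure of the NFA start).
{A,C,D} --0--> {A,C,D}  [seen]
{A,C,D} --1--> {B,D}  [new]
{A,C,D} --2--> {A,B,C,D}  [new]
{B,D} --0--> {B,C,D}  [new]
{B,D} --1--> {A,B,C,D}  [seen]
{B,D} --2--> {B,D}  [seen]
{A,B,C,D} --0--> {A,B,C,D}  [seen]
{A,B,C,D} --1--> {A,B,C,D}  [seen]
{A,B,C,D} --2--> {A,B,C,D}  [seen]
{B,C,D} --0--> {A,B,C,D}  [seen]
{B,C,D} --1--> {A,B,C,D}  [seen]
{B,C,D} --2--> {A,B,C,D}  [seen]
Reachable DFA states: {A,C,D}, {B,D}, {A,B,C,D}, {B,C,D}.
Accepting DFA states (contain an NFA accepting state): {B,D}, {A,B,C,D}, {B,C,D}.

3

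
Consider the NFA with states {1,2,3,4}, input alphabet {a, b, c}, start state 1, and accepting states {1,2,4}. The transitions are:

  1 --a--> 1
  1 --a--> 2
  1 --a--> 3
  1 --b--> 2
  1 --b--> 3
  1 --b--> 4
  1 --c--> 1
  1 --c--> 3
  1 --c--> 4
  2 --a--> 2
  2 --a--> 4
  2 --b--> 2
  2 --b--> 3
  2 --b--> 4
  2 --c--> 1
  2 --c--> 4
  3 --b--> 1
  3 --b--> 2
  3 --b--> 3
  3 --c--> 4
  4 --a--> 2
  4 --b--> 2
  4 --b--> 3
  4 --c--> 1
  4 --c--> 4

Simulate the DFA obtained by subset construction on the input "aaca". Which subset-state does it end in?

{1,2,3}

Start: {1}.
δ(1,a) = {1,2,3}.
Union: {1,2,3}.
After a: {1,2,3}.
δ(1,a) = {1,2,3}; δ(2,a) = {2,4}; δ(3,a) = ∅.
Union: {1,2,3,4}.
After a: {1,2,3,4}.
δ(1,c) = {1,3,4}; δ(2,c) = {1,4}; δ(3,c) = {4}; δ(4,c) = {1,4}.
Union: {1,3,4}.
After c: {1,3,4}.
δ(1,a) = {1,2,3}; δ(3,a) = ∅; δ(4,a) = {2}.
Union: {1,2,3}.
After a: {1,2,3}.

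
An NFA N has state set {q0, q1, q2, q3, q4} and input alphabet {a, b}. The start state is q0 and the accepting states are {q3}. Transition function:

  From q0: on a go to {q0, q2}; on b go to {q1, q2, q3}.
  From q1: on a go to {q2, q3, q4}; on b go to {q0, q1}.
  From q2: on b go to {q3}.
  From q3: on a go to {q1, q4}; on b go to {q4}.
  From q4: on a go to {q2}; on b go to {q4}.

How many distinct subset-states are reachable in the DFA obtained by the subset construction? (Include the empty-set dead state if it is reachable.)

6

Start state of the DFA: {q0}.
{q0} --a--> {q0, q2}  [new]
{q0} --b--> {q1, q2, q3}  [new]
{q0, q2} --a--> {q0, q2}  [seen]
{q0, q2} --b--> {q1, q2, q3}  [seen]
{q1, q2, q3} --a--> {q1, q2, q3, q4}  [new]
{q1, q2, q3} --b--> {q0, q1, q3, q4}  [new]
{q1, q2, q3, q4} --a--> {q1, q2, q3, q4}  [seen]
{q1, q2, q3, q4} --b--> {q0, q1, q3, q4}  [seen]
{q0, q1, q3, q4} --a--> {q0, q1, q2, q3, q4}  [new]
{q0, q1, q3, q4} --b--> {q0, q1, q2, q3, q4}  [seen]
{q0, q1, q2, q3, q4} --a--> {q0, q1, q2, q3, q4}  [seen]
{q0, q1, q2, q3, q4} --b--> {q0, q1, q2, q3, q4}  [seen]
Reachable DFA states: {q0}, {q0, q2}, {q1, q2, q3}, {q1, q2, q3, q4}, {q0, q1, q3, q4}, {q0, q1, q2, q3, q4}.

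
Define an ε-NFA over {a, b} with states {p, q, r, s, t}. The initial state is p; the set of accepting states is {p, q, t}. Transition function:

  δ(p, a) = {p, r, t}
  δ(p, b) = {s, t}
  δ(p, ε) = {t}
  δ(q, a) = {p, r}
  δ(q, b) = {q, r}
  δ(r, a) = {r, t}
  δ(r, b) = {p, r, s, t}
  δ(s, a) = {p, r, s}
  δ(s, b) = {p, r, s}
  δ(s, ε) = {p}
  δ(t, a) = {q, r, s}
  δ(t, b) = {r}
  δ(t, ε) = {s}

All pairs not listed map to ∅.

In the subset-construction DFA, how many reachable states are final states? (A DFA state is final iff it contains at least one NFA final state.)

Start state of the DFA: {p, s, t} (ε-closure of the NFA start).
{p, s, t} --a--> {p, q, r, s, t}  [new]
{p, s, t} --b--> {p, r, s, t}  [new]
{p, q, r, s, t} --a--> {p, q, r, s, t}  [seen]
{p, q, r, s, t} --b--> {p, q, r, s, t}  [seen]
{p, r, s, t} --a--> {p, q, r, s, t}  [seen]
{p, r, s, t} --b--> {p, r, s, t}  [seen]
Reachable DFA states: {p, s, t}, {p, q, r, s, t}, {p, r, s, t}.
Accepting DFA states (contain an NFA accepting state): {p, s, t}, {p, q, r, s, t}, {p, r, s, t}.

3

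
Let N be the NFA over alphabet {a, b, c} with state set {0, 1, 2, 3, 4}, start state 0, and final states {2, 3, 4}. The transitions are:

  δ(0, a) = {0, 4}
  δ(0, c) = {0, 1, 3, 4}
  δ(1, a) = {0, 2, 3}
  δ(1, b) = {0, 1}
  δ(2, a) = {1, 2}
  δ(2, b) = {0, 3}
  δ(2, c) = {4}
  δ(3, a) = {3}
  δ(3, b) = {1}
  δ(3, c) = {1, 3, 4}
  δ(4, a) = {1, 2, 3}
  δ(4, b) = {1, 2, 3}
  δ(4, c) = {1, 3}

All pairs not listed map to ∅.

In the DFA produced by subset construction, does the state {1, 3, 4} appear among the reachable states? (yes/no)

Start state of the DFA: {0}.
{0} --a--> {0, 4}  [new]
{0} --b--> ∅  [new]
{0} --c--> {0, 1, 3, 4}  [new]
{0, 4} --a--> {0, 1, 2, 3, 4}  [new]
{0, 4} --b--> {1, 2, 3}  [new]
{0, 4} --c--> {0, 1, 3, 4}  [seen]
∅ --a--> ∅  [seen]
∅ --b--> ∅  [seen]
∅ --c--> ∅  [seen]
{0, 1, 3, 4} --a--> {0, 1, 2, 3, 4}  [seen]
{0, 1, 3, 4} --b--> {0, 1, 2, 3}  [new]
{0, 1, 3, 4} --c--> {0, 1, 3, 4}  [seen]
{0, 1, 2, 3, 4} --a--> {0, 1, 2, 3, 4}  [seen]
{0, 1, 2, 3, 4} --b--> {0, 1, 2, 3}  [seen]
{0, 1, 2, 3, 4} --c--> {0, 1, 3, 4}  [seen]
{1, 2, 3} --a--> {0, 1, 2, 3}  [seen]
{1, 2, 3} --b--> {0, 1, 3}  [new]
{1, 2, 3} --c--> {1, 3, 4}  [new]
{0, 1, 2, 3} --a--> {0, 1, 2, 3, 4}  [seen]
{0, 1, 2, 3} --b--> {0, 1, 3}  [seen]
{0, 1, 2, 3} --c--> {0, 1, 3, 4}  [seen]
{0, 1, 3} --a--> {0, 2, 3, 4}  [new]
{0, 1, 3} --b--> {0, 1}  [new]
{0, 1, 3} --c--> {0, 1, 3, 4}  [seen]
{1, 3, 4} --a--> {0, 1, 2, 3}  [seen]
{1, 3, 4} --b--> {0, 1, 2, 3}  [seen]
{1, 3, 4} --c--> {1, 3, 4}  [seen]
{0, 2, 3, 4} --a--> {0, 1, 2, 3, 4}  [seen]
{0, 2, 3, 4} --b--> {0, 1, 2, 3}  [seen]
{0, 2, 3, 4} --c--> {0, 1, 3, 4}  [seen]
{0, 1} --a--> {0, 2, 3, 4}  [seen]
{0, 1} --b--> {0, 1}  [seen]
{0, 1} --c--> {0, 1, 3, 4}  [seen]
Reachable DFA states: {0}, {0, 4}, ∅, {0, 1, 3, 4}, {0, 1, 2, 3, 4}, {1, 2, 3}, {0, 1, 2, 3}, {0, 1, 3}, {1, 3, 4}, {0, 2, 3, 4}, {0, 1}.
{1, 3, 4} is among them.

yes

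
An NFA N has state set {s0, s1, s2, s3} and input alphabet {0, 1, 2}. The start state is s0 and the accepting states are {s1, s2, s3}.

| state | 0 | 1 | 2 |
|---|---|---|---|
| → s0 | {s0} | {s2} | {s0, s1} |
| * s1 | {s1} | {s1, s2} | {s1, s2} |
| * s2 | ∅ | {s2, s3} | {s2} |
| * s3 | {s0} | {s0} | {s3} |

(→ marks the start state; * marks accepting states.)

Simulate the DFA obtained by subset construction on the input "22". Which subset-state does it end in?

{s0, s1, s2}

Start: {s0}.
δ(s0,2) = {s0, s1}.
Union: {s0, s1}.
After 2: {s0, s1}.
δ(s0,2) = {s0, s1}; δ(s1,2) = {s1, s2}.
Union: {s0, s1, s2}.
After 2: {s0, s1, s2}.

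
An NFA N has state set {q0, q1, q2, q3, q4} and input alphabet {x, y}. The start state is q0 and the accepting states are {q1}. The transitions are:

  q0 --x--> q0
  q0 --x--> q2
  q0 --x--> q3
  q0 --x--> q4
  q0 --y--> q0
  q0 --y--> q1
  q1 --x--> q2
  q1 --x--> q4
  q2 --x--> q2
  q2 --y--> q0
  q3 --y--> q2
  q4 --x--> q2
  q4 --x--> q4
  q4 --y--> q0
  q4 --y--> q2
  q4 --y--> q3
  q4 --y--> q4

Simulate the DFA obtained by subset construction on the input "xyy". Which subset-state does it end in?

Start: {q0}.
δ(q0,x) = {q0, q2, q3, q4}.
Union: {q0, q2, q3, q4}.
After x: {q0, q2, q3, q4}.
δ(q0,y) = {q0, q1}; δ(q2,y) = {q0}; δ(q3,y) = {q2}; δ(q4,y) = {q0, q2, q3, q4}.
Union: {q0, q1, q2, q3, q4}.
After y: {q0, q1, q2, q3, q4}.
δ(q0,y) = {q0, q1}; δ(q1,y) = ∅; δ(q2,y) = {q0}; δ(q3,y) = {q2}; δ(q4,y) = {q0, q2, q3, q4}.
Union: {q0, q1, q2, q3, q4}.
After y: {q0, q1, q2, q3, q4}.

{q0, q1, q2, q3, q4}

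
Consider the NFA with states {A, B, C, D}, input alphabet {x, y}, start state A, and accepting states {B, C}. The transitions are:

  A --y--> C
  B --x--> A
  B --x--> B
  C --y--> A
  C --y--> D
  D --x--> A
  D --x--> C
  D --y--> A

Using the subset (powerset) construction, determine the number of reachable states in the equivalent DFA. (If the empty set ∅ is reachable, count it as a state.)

Start state of the DFA: {A}.
{A} --x--> ∅  [new]
{A} --y--> {C}  [new]
∅ --x--> ∅  [seen]
∅ --y--> ∅  [seen]
{C} --x--> ∅  [seen]
{C} --y--> {A, D}  [new]
{A, D} --x--> {A, C}  [new]
{A, D} --y--> {A, C}  [seen]
{A, C} --x--> ∅  [seen]
{A, C} --y--> {A, C, D}  [new]
{A, C, D} --x--> {A, C}  [seen]
{A, C, D} --y--> {A, C, D}  [seen]
Reachable DFA states: {A}, ∅, {C}, {A, D}, {A, C}, {A, C, D}.

6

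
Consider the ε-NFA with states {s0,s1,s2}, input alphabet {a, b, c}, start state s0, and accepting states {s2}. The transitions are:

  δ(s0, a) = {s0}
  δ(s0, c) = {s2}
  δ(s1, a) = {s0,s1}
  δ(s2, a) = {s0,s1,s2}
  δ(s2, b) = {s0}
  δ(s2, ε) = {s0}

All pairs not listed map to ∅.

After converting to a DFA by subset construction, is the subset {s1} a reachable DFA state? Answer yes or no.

no

Start state of the DFA: {s0} (ε-closure of the NFA start).
{s0} --a--> {s0}  [seen]
{s0} --b--> ∅  [new]
{s0} --c--> {s0,s2}  [new]
∅ --a--> ∅  [seen]
∅ --b--> ∅  [seen]
∅ --c--> ∅  [seen]
{s0,s2} --a--> {s0,s1,s2}  [new]
{s0,s2} --b--> {s0}  [seen]
{s0,s2} --c--> {s0,s2}  [seen]
{s0,s1,s2} --a--> {s0,s1,s2}  [seen]
{s0,s1,s2} --b--> {s0}  [seen]
{s0,s1,s2} --c--> {s0,s2}  [seen]
Reachable DFA states: {s0}, ∅, {s0,s2}, {s0,s1,s2}.
{s1} is not among them.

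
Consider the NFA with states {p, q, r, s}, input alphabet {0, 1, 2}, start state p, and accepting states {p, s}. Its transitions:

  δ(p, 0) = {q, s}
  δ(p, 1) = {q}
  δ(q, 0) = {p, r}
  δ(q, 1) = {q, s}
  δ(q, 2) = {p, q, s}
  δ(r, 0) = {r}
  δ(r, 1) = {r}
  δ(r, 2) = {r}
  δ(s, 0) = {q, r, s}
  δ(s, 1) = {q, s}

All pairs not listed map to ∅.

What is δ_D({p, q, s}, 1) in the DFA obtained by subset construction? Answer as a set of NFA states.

{q, s}

δ(p,1) = {q}; δ(q,1) = {q, s}; δ(s,1) = {q, s}.
Union: {q, s}.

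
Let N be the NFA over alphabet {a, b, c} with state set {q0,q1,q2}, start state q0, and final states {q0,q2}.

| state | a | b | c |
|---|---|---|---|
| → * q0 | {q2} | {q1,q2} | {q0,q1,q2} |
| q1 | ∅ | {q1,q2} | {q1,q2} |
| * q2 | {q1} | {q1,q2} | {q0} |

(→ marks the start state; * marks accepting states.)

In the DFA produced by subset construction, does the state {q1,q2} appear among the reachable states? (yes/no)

yes

Start state of the DFA: {q0}.
{q0} --a--> {q2}  [new]
{q0} --b--> {q1,q2}  [new]
{q0} --c--> {q0,q1,q2}  [new]
{q2} --a--> {q1}  [new]
{q2} --b--> {q1,q2}  [seen]
{q2} --c--> {q0}  [seen]
{q1,q2} --a--> {q1}  [seen]
{q1,q2} --b--> {q1,q2}  [seen]
{q1,q2} --c--> {q0,q1,q2}  [seen]
{q0,q1,q2} --a--> {q1,q2}  [seen]
{q0,q1,q2} --b--> {q1,q2}  [seen]
{q0,q1,q2} --c--> {q0,q1,q2}  [seen]
{q1} --a--> ∅  [new]
{q1} --b--> {q1,q2}  [seen]
{q1} --c--> {q1,q2}  [seen]
∅ --a--> ∅  [seen]
∅ --b--> ∅  [seen]
∅ --c--> ∅  [seen]
Reachable DFA states: {q0}, {q2}, {q1,q2}, {q0,q1,q2}, {q1}, ∅.
{q1,q2} is among them.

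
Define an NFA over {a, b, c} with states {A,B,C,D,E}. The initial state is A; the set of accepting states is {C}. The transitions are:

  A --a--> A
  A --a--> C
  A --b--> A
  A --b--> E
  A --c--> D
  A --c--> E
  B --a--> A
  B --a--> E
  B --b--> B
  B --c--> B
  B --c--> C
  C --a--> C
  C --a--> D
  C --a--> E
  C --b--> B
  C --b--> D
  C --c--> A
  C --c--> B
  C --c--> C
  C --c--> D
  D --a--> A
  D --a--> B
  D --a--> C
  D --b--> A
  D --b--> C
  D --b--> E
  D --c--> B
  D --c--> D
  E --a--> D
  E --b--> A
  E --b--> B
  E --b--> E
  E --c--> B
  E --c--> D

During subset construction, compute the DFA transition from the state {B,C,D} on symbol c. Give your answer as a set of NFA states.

{A,B,C,D}

δ(B,c) = {B,C}; δ(C,c) = {A,B,C,D}; δ(D,c) = {B,D}.
Union: {A,B,C,D}.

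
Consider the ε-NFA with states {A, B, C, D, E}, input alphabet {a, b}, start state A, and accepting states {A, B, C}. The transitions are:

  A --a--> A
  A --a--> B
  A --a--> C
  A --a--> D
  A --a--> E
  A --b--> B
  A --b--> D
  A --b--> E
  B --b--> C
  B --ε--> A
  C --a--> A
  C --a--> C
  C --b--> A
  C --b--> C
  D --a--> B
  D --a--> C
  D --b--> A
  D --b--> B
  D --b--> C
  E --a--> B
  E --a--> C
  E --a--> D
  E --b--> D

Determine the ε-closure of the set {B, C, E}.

Begin with {B, C, E}.
B →ε {A}; add A.
ε-closure = {A, B, C, E}.

{A, B, C, E}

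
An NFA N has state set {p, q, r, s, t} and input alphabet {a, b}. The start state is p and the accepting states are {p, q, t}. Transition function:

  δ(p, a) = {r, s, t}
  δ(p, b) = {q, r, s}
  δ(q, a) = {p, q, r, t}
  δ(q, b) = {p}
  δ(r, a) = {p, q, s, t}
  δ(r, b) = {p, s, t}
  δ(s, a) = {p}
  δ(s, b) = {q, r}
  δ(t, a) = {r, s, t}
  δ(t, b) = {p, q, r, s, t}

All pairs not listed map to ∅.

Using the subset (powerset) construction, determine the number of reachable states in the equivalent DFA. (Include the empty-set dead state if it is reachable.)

Start state of the DFA: {p}.
{p} --a--> {r, s, t}  [new]
{p} --b--> {q, r, s}  [new]
{r, s, t} --a--> {p, q, r, s, t}  [new]
{r, s, t} --b--> {p, q, r, s, t}  [seen]
{q, r, s} --a--> {p, q, r, s, t}  [seen]
{q, r, s} --b--> {p, q, r, s, t}  [seen]
{p, q, r, s, t} --a--> {p, q, r, s, t}  [seen]
{p, q, r, s, t} --b--> {p, q, r, s, t}  [seen]
Reachable DFA states: {p}, {r, s, t}, {q, r, s}, {p, q, r, s, t}.

4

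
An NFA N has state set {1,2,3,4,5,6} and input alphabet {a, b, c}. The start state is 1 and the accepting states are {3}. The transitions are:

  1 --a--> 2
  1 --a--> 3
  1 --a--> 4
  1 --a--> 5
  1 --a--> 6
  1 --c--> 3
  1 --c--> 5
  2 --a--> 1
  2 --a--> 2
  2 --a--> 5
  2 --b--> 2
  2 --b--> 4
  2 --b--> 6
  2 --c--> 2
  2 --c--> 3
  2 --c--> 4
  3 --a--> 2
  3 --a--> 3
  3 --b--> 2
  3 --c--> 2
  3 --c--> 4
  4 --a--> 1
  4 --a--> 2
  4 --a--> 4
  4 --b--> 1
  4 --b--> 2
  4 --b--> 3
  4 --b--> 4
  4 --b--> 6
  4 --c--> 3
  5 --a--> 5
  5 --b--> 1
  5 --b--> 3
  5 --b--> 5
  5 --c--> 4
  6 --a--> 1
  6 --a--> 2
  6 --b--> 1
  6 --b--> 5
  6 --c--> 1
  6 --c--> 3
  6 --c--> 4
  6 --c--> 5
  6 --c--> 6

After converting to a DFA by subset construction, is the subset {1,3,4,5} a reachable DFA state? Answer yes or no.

Start state of the DFA: {1}.
{1} --a--> {2,3,4,5,6}  [new]
{1} --b--> ∅  [new]
{1} --c--> {3,5}  [new]
{2,3,4,5,6} --a--> {1,2,3,4,5}  [new]
{2,3,4,5,6} --b--> {1,2,3,4,5,6}  [new]
{2,3,4,5,6} --c--> {1,2,3,4,5,6}  [seen]
∅ --a--> ∅  [seen]
∅ --b--> ∅  [seen]
∅ --c--> ∅  [seen]
{3,5} --a--> {2,3,5}  [new]
{3,5} --b--> {1,2,3,5}  [new]
{3,5} --c--> {2,4}  [new]
{1,2,3,4,5} --a--> {1,2,3,4,5,6}  [seen]
{1,2,3,4,5} --b--> {1,2,3,4,5,6}  [seen]
{1,2,3,4,5} --c--> {2,3,4,5}  [new]
{1,2,3,4,5,6} --a--> {1,2,3,4,5,6}  [seen]
{1,2,3,4,5,6} --b--> {1,2,3,4,5,6}  [seen]
{1,2,3,4,5,6} --c--> {1,2,3,4,5,6}  [seen]
{2,3,5} --a--> {1,2,3,5}  [seen]
{2,3,5} --b--> {1,2,3,4,5,6}  [seen]
{2,3,5} --c--> {2,3,4}  [new]
{1,2,3,5} --a--> {1,2,3,4,5,6}  [seen]
{1,2,3,5} --b--> {1,2,3,4,5,6}  [seen]
{1,2,3,5} --c--> {2,3,4,5}  [seen]
{2,4} --a--> {1,2,4,5}  [new]
{2,4} --b--> {1,2,3,4,6}  [new]
{2,4} --c--> {2,3,4}  [seen]
{2,3,4,5} --a--> {1,2,3,4,5}  [seen]
{2,3,4,5} --b--> {1,2,3,4,5,6}  [seen]
{2,3,4,5} --c--> {2,3,4}  [seen]
{2,3,4} --a--> {1,2,3,4,5}  [seen]
{2,3,4} --b--> {1,2,3,4,6}  [seen]
{2,3,4} --c--> {2,3,4}  [seen]
{1,2,4,5} --a--> {1,2,3,4,5,6}  [seen]
{1,2,4,5} --b--> {1,2,3,4,5,6}  [seen]
{1,2,4,5} --c--> {2,3,4,5}  [seen]
{1,2,3,4,6} --a--> {1,2,3,4,5,6}  [seen]
{1,2,3,4,6} --b--> {1,2,3,4,5,6}  [seen]
{1,2,3,4,6} --c--> {1,2,3,4,5,6}  [seen]
Reachable DFA states: {1}, {2,3,4,5,6}, ∅, {3,5}, {1,2,3,4,5}, {1,2,3,4,5,6}, {2,3,5}, {1,2,3,5}, {2,4}, {2,3,4,5}, {2,3,4}, {1,2,4,5}, {1,2,3,4,6}.
{1,3,4,5} is not among them.

no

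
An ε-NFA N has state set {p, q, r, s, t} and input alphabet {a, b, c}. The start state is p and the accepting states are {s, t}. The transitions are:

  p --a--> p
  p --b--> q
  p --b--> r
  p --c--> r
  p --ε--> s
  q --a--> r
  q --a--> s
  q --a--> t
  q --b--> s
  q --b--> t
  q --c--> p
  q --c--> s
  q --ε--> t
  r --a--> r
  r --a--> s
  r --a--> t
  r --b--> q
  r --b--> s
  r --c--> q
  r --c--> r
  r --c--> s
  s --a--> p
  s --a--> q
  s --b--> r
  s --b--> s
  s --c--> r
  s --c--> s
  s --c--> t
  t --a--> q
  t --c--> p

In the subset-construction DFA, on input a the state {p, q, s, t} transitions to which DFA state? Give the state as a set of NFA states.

{p, q, r, s, t}

δ(p,a) = {p}; δ(q,a) = {r, s, t}; δ(s,a) = {p, q}; δ(t,a) = {q}.
Union: {p, q, r, s, t}.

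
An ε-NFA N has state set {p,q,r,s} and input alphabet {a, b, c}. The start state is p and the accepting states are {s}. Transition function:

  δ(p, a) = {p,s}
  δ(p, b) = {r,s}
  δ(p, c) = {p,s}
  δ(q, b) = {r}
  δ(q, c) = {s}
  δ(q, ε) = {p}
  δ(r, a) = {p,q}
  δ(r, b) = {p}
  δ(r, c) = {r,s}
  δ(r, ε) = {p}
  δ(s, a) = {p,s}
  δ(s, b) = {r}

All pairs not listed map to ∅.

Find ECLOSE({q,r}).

{p,q,r}

Begin with {q,r}.
q →ε {p}; add p.
ε-closure = {p,q,r}.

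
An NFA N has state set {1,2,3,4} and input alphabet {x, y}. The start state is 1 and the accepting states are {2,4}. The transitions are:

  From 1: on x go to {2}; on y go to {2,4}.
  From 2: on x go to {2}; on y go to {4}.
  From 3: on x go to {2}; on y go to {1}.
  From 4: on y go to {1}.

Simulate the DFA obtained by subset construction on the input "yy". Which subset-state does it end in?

Start: {1}.
δ(1,y) = {2,4}.
Union: {2,4}.
After y: {2,4}.
δ(2,y) = {4}; δ(4,y) = {1}.
Union: {1,4}.
After y: {1,4}.

{1,4}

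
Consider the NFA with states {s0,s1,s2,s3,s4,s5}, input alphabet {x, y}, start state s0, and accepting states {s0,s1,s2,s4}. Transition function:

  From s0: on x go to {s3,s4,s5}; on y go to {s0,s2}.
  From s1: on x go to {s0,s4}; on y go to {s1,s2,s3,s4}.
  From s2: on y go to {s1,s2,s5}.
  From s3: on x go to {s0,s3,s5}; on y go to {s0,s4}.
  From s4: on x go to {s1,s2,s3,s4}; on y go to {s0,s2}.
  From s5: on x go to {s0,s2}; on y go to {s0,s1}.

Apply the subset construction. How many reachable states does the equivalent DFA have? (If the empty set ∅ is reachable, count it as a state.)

Start state of the DFA: {s0}.
{s0} --x--> {s3,s4,s5}  [new]
{s0} --y--> {s0,s2}  [new]
{s3,s4,s5} --x--> {s0,s1,s2,s3,s4,s5}  [new]
{s3,s4,s5} --y--> {s0,s1,s2,s4}  [new]
{s0,s2} --x--> {s3,s4,s5}  [seen]
{s0,s2} --y--> {s0,s1,s2,s5}  [new]
{s0,s1,s2,s3,s4,s5} --x--> {s0,s1,s2,s3,s4,s5}  [seen]
{s0,s1,s2,s3,s4,s5} --y--> {s0,s1,s2,s3,s4,s5}  [seen]
{s0,s1,s2,s4} --x--> {s0,s1,s2,s3,s4,s5}  [seen]
{s0,s1,s2,s4} --y--> {s0,s1,s2,s3,s4,s5}  [seen]
{s0,s1,s2,s5} --x--> {s0,s2,s3,s4,s5}  [new]
{s0,s1,s2,s5} --y--> {s0,s1,s2,s3,s4,s5}  [seen]
{s0,s2,s3,s4,s5} --x--> {s0,s1,s2,s3,s4,s5}  [seen]
{s0,s2,s3,s4,s5} --y--> {s0,s1,s2,s4,s5}  [new]
{s0,s1,s2,s4,s5} --x--> {s0,s1,s2,s3,s4,s5}  [seen]
{s0,s1,s2,s4,s5} --y--> {s0,s1,s2,s3,s4,s5}  [seen]
Reachable DFA states: {s0}, {s3,s4,s5}, {s0,s2}, {s0,s1,s2,s3,s4,s5}, {s0,s1,s2,s4}, {s0,s1,s2,s5}, {s0,s2,s3,s4,s5}, {s0,s1,s2,s4,s5}.

8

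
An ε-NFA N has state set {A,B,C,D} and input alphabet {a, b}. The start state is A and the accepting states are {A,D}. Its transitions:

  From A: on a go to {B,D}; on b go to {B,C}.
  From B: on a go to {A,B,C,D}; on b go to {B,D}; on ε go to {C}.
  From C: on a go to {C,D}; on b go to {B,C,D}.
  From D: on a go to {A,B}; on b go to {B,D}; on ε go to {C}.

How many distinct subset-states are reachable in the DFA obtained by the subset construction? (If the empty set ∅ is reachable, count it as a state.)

Start state of the DFA: {A} (ε-closure of the NFA start).
{A} --a--> {B,C,D}  [new]
{A} --b--> {B,C}  [new]
{B,C,D} --a--> {A,B,C,D}  [new]
{B,C,D} --b--> {B,C,D}  [seen]
{B,C} --a--> {A,B,C,D}  [seen]
{B,C} --b--> {B,C,D}  [seen]
{A,B,C,D} --a--> {A,B,C,D}  [seen]
{A,B,C,D} --b--> {B,C,D}  [seen]
Reachable DFA states: {A}, {B,C,D}, {B,C}, {A,B,C,D}.

4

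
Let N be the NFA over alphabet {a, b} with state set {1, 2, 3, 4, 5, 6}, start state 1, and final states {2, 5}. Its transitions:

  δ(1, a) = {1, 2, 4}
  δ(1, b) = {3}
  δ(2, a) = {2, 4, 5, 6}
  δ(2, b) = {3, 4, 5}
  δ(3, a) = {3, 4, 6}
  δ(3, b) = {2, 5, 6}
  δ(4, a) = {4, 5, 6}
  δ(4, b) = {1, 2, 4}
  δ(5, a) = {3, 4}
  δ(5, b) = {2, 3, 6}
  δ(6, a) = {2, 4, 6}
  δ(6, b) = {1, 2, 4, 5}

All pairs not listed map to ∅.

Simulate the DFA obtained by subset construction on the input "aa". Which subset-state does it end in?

Start: {1}.
δ(1,a) = {1, 2, 4}.
Union: {1, 2, 4}.
After a: {1, 2, 4}.
δ(1,a) = {1, 2, 4}; δ(2,a) = {2, 4, 5, 6}; δ(4,a) = {4, 5, 6}.
Union: {1, 2, 4, 5, 6}.
After a: {1, 2, 4, 5, 6}.

{1, 2, 4, 5, 6}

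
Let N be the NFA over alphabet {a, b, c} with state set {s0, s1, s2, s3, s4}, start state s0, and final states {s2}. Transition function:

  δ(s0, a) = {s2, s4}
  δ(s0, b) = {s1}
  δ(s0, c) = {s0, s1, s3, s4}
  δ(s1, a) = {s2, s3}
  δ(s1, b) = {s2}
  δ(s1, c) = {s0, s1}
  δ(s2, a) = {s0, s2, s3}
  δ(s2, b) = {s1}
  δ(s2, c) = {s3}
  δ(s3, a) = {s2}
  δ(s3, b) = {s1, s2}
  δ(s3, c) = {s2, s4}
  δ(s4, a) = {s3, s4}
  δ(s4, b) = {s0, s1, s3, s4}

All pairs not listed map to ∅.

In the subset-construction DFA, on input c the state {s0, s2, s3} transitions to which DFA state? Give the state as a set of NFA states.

δ(s0,c) = {s0, s1, s3, s4}; δ(s2,c) = {s3}; δ(s3,c) = {s2, s4}.
Union: {s0, s1, s2, s3, s4}.

{s0, s1, s2, s3, s4}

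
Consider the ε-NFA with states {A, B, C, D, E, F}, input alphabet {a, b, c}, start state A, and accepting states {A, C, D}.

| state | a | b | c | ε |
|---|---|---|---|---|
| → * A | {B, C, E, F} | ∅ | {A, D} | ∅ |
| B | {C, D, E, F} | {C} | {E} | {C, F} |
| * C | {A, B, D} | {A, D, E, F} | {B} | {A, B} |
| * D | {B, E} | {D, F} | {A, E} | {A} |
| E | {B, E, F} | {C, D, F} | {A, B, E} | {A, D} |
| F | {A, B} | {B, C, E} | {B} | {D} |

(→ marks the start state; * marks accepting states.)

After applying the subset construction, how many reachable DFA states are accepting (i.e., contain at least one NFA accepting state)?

6

Start state of the DFA: {A} (ε-closure of the NFA start).
{A} --a--> {A, B, C, D, E, F}  [new]
{A} --b--> ∅  [new]
{A} --c--> {A, D}  [new]
{A, B, C, D, E, F} --a--> {A, B, C, D, E, F}  [seen]
{A, B, C, D, E, F} --b--> {A, B, C, D, E, F}  [seen]
{A, B, C, D, E, F} --c--> {A, B, C, D, E, F}  [seen]
∅ --a--> ∅  [seen]
∅ --b--> ∅  [seen]
∅ --c--> ∅  [seen]
{A, D} --a--> {A, B, C, D, E, F}  [seen]
{A, D} --b--> {A, D, F}  [new]
{A, D} --c--> {A, D, E}  [new]
{A, D, F} --a--> {A, B, C, D, E, F}  [seen]
{A, D, F} --b--> {A, B, C, D, E, F}  [seen]
{A, D, F} --c--> {A, B, C, D, E, F}  [seen]
{A, D, E} --a--> {A, B, C, D, E, F}  [seen]
{A, D, E} --b--> {A, B, C, D, F}  [new]
{A, D, E} --c--> {A, B, C, D, E, F}  [seen]
{A, B, C, D, F} --a--> {A, B, C, D, E, F}  [seen]
{A, B, C, D, F} --b--> {A, B, C, D, E, F}  [seen]
{A, B, C, D, F} --c--> {A, B, C, D, E, F}  [seen]
Reachable DFA states: {A}, {A, B, C, D, E, F}, ∅, {A, D}, {A, D, F}, {A, D, E}, {A, B, C, D, F}.
Accepting DFA states (contain an NFA accepting state): {A}, {A, B, C, D, E, F}, {A, D}, {A, D, F}, {A, D, E}, {A, B, C, D, F}.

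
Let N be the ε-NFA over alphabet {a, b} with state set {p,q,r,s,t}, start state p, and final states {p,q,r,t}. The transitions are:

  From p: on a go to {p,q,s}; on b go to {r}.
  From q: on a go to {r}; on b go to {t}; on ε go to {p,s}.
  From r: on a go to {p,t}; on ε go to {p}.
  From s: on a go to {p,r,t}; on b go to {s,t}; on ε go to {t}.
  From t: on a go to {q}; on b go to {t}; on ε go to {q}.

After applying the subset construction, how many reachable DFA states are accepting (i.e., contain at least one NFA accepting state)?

Start state of the DFA: {p} (ε-closure of the NFA start).
{p} --a--> {p,q,s,t}  [new]
{p} --b--> {p,r}  [new]
{p,q,s,t} --a--> {p,q,r,s,t}  [new]
{p,q,s,t} --b--> {p,q,r,s,t}  [seen]
{p,r} --a--> {p,q,s,t}  [seen]
{p,r} --b--> {p,r}  [seen]
{p,q,r,s,t} --a--> {p,q,r,s,t}  [seen]
{p,q,r,s,t} --b--> {p,q,r,s,t}  [seen]
Reachable DFA states: {p}, {p,q,s,t}, {p,r}, {p,q,r,s,t}.
Accepting DFA states (contain an NFA accepting state): {p}, {p,q,s,t}, {p,r}, {p,q,r,s,t}.

4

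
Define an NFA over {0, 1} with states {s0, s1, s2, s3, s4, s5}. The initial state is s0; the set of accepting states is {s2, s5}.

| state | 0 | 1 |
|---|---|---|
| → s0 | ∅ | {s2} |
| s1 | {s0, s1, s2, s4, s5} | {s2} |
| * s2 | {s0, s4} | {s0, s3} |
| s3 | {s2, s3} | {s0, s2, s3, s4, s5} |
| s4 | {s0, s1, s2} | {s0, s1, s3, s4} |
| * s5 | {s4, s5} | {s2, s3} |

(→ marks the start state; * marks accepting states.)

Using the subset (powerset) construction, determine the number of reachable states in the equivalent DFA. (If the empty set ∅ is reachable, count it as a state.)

13

Start state of the DFA: {s0}.
{s0} --0--> ∅  [new]
{s0} --1--> {s2}  [new]
∅ --0--> ∅  [seen]
∅ --1--> ∅  [seen]
{s2} --0--> {s0, s4}  [new]
{s2} --1--> {s0, s3}  [new]
{s0, s4} --0--> {s0, s1, s2}  [new]
{s0, s4} --1--> {s0, s1, s2, s3, s4}  [new]
{s0, s3} --0--> {s2, s3}  [new]
{s0, s3} --1--> {s0, s2, s3, s4, s5}  [new]
{s0, s1, s2} --0--> {s0, s1, s2, s4, s5}  [new]
{s0, s1, s2} --1--> {s0, s2, s3}  [new]
{s0, s1, s2, s3, s4} --0--> {s0, s1, s2, s3, s4, s5}  [new]
{s0, s1, s2, s3, s4} --1--> {s0, s1, s2, s3, s4, s5}  [seen]
{s2, s3} --0--> {s0, s2, s3, s4}  [new]
{s2, s3} --1--> {s0, s2, s3, s4, s5}  [seen]
{s0, s2, s3, s4, s5} --0--> {s0, s1, s2, s3, s4, s5}  [seen]
{s0, s2, s3, s4, s5} --1--> {s0, s1, s2, s3, s4, s5}  [seen]
{s0, s1, s2, s4, s5} --0--> {s0, s1, s2, s4, s5}  [seen]
{s0, s1, s2, s4, s5} --1--> {s0, s1, s2, s3, s4}  [seen]
{s0, s2, s3} --0--> {s0, s2, s3, s4}  [seen]
{s0, s2, s3} --1--> {s0, s2, s3, s4, s5}  [seen]
{s0, s1, s2, s3, s4, s5} --0--> {s0, s1, s2, s3, s4, s5}  [seen]
{s0, s1, s2, s3, s4, s5} --1--> {s0, s1, s2, s3, s4, s5}  [seen]
{s0, s2, s3, s4} --0--> {s0, s1, s2, s3, s4}  [seen]
{s0, s2, s3, s4} --1--> {s0, s1, s2, s3, s4, s5}  [seen]
Reachable DFA states: {s0}, ∅, {s2}, {s0, s4}, {s0, s3}, {s0, s1, s2}, {s0, s1, s2, s3, s4}, {s2, s3}, {s0, s2, s3, s4, s5}, {s0, s1, s2, s4, s5}, {s0, s2, s3}, {s0, s1, s2, s3, s4, s5}, {s0, s2, s3, s4}.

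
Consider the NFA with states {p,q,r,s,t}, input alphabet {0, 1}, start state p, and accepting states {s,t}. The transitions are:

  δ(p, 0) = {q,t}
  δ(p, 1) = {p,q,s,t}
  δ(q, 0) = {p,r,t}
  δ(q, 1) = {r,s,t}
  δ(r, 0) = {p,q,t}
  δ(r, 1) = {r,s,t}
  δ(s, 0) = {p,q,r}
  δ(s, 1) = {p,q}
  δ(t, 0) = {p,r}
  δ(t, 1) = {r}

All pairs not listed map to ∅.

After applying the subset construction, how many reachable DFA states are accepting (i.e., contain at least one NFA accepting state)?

6

Start state of the DFA: {p}.
{p} --0--> {q,t}  [new]
{p} --1--> {p,q,s,t}  [new]
{q,t} --0--> {p,r,t}  [new]
{q,t} --1--> {r,s,t}  [new]
{p,q,s,t} --0--> {p,q,r,t}  [new]
{p,q,s,t} --1--> {p,q,r,s,t}  [new]
{p,r,t} --0--> {p,q,r,t}  [seen]
{p,r,t} --1--> {p,q,r,s,t}  [seen]
{r,s,t} --0--> {p,q,r,t}  [seen]
{r,s,t} --1--> {p,q,r,s,t}  [seen]
{p,q,r,t} --0--> {p,q,r,t}  [seen]
{p,q,r,t} --1--> {p,q,r,s,t}  [seen]
{p,q,r,s,t} --0--> {p,q,r,t}  [seen]
{p,q,r,s,t} --1--> {p,q,r,s,t}  [seen]
Reachable DFA states: {p}, {q,t}, {p,q,s,t}, {p,r,t}, {r,s,t}, {p,q,r,t}, {p,q,r,s,t}.
Accepting DFA states (contain an NFA accepting state): {q,t}, {p,q,s,t}, {p,r,t}, {r,s,t}, {p,q,r,t}, {p,q,r,s,t}.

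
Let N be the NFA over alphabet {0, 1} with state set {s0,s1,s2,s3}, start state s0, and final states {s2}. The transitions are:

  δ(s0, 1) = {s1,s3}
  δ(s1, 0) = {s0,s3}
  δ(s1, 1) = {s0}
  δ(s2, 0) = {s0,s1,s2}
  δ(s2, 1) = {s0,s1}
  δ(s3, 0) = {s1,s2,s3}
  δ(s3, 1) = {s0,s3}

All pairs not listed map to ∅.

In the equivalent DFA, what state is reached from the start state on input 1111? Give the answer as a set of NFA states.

Start: {s0}.
δ(s0,1) = {s1,s3}.
Union: {s1,s3}.
After 1: {s1,s3}.
δ(s1,1) = {s0}; δ(s3,1) = {s0,s3}.
Union: {s0,s3}.
After 1: {s0,s3}.
δ(s0,1) = {s1,s3}; δ(s3,1) = {s0,s3}.
Union: {s0,s1,s3}.
After 1: {s0,s1,s3}.
δ(s0,1) = {s1,s3}; δ(s1,1) = {s0}; δ(s3,1) = {s0,s3}.
Union: {s0,s1,s3}.
After 1: {s0,s1,s3}.

{s0,s1,s3}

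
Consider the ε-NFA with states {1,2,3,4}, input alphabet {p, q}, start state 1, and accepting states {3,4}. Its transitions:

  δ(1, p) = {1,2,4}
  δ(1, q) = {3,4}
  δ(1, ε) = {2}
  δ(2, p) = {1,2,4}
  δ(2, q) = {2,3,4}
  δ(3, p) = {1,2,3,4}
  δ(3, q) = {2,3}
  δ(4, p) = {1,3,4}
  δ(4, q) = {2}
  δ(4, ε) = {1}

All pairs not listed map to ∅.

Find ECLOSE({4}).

{1,2,4}

Begin with {4}.
4 →ε {1}; add 1.
1 →ε {2}; add 2.
ε-closure = {1,2,4}.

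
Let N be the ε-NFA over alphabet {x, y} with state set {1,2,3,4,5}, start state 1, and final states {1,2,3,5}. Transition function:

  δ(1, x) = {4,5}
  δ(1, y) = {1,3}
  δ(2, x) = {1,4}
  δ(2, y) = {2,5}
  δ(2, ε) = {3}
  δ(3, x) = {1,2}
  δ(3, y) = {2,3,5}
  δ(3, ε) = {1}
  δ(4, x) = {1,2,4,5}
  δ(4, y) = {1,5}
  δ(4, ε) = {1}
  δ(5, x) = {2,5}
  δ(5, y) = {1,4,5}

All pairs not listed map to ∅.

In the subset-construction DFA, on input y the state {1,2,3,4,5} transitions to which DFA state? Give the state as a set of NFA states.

δ(1,y) = {1,3}; δ(2,y) = {2,5}; δ(3,y) = {2,3,5}; δ(4,y) = {1,5}; δ(5,y) = {1,4,5}.
Union: {1,2,3,4,5}.

{1,2,3,4,5}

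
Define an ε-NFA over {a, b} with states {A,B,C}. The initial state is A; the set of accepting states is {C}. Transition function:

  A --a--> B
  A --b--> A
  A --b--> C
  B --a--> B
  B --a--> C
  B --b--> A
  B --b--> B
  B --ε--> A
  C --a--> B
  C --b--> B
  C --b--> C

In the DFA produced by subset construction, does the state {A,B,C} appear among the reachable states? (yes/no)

Start state of the DFA: {A} (ε-closure of the NFA start).
{A} --a--> {A,B}  [new]
{A} --b--> {A,C}  [new]
{A,B} --a--> {A,B,C}  [new]
{A,B} --b--> {A,B,C}  [seen]
{A,C} --a--> {A,B}  [seen]
{A,C} --b--> {A,B,C}  [seen]
{A,B,C} --a--> {A,B,C}  [seen]
{A,B,C} --b--> {A,B,C}  [seen]
Reachable DFA states: {A}, {A,B}, {A,C}, {A,B,C}.
{A,B,C} is among them.

yes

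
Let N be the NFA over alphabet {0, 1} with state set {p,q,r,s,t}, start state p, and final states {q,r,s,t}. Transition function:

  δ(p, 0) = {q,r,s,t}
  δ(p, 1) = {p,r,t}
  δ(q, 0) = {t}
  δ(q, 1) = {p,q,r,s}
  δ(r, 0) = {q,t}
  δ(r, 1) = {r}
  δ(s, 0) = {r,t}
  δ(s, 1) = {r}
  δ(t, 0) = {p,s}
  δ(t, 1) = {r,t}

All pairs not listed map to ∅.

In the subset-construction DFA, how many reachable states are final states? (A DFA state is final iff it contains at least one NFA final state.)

3

Start state of the DFA: {p}.
{p} --0--> {q,r,s,t}  [new]
{p} --1--> {p,r,t}  [new]
{q,r,s,t} --0--> {p,q,r,s,t}  [new]
{q,r,s,t} --1--> {p,q,r,s,t}  [seen]
{p,r,t} --0--> {p,q,r,s,t}  [seen]
{p,r,t} --1--> {p,r,t}  [seen]
{p,q,r,s,t} --0--> {p,q,r,s,t}  [seen]
{p,q,r,s,t} --1--> {p,q,r,s,t}  [seen]
Reachable DFA states: {p}, {q,r,s,t}, {p,r,t}, {p,q,r,s,t}.
Accepting DFA states (contain an NFA accepting state): {q,r,s,t}, {p,r,t}, {p,q,r,s,t}.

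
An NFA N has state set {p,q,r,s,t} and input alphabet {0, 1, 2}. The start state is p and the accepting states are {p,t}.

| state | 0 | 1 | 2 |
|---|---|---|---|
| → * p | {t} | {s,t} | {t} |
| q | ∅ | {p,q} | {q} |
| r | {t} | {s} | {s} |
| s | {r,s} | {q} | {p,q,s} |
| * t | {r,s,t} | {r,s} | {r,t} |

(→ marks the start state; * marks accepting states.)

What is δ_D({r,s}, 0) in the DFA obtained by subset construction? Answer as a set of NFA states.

δ(r,0) = {t}; δ(s,0) = {r,s}.
Union: {r,s,t}.

{r,s,t}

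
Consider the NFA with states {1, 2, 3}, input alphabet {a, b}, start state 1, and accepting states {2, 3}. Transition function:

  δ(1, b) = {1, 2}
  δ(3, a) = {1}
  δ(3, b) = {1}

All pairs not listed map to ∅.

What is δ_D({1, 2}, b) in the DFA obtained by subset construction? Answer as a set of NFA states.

δ(1,b) = {1, 2}; δ(2,b) = ∅.
Union: {1, 2}.

{1, 2}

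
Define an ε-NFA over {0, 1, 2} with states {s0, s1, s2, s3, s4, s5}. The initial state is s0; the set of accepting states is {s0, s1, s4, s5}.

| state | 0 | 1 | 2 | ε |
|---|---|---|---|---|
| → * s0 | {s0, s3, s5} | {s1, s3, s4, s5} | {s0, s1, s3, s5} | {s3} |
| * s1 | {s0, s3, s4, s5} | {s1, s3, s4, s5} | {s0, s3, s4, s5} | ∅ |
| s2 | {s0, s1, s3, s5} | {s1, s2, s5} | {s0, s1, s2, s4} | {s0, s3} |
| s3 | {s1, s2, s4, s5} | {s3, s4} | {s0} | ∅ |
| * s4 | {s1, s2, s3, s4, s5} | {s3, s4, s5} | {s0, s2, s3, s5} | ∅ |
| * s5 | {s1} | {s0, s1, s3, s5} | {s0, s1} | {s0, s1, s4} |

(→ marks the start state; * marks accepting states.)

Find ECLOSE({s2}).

Begin with {s2}.
s2 →ε {s0, s3}; add s0, s3.
ε-closure = {s0, s2, s3}.

{s0, s2, s3}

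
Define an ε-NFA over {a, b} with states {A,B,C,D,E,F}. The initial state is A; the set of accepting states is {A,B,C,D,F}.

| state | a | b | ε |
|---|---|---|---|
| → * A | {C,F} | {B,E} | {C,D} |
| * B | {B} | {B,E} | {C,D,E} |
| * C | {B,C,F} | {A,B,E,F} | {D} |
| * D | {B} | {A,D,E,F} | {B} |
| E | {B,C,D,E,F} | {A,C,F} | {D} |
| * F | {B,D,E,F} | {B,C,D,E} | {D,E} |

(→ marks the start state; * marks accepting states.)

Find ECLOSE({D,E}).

{B,C,D,E}

Begin with {D,E}.
D →ε {B}; add B.
B →ε {C,D,E}; add C.
ε-closure = {B,C,D,E}.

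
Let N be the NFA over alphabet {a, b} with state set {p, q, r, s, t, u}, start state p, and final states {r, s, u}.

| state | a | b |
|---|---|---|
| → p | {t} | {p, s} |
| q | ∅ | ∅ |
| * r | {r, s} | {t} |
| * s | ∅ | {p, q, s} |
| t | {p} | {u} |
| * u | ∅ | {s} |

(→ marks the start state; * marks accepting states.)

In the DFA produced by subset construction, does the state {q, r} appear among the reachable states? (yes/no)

no

Start state of the DFA: {p}.
{p} --a--> {t}  [new]
{p} --b--> {p, s}  [new]
{t} --a--> {p}  [seen]
{t} --b--> {u}  [new]
{p, s} --a--> {t}  [seen]
{p, s} --b--> {p, q, s}  [new]
{u} --a--> ∅  [new]
{u} --b--> {s}  [new]
{p, q, s} --a--> {t}  [seen]
{p, q, s} --b--> {p, q, s}  [seen]
∅ --a--> ∅  [seen]
∅ --b--> ∅  [seen]
{s} --a--> ∅  [seen]
{s} --b--> {p, q, s}  [seen]
Reachable DFA states: {p}, {t}, {p, s}, {u}, {p, q, s}, ∅, {s}.
{q, r} is not among them.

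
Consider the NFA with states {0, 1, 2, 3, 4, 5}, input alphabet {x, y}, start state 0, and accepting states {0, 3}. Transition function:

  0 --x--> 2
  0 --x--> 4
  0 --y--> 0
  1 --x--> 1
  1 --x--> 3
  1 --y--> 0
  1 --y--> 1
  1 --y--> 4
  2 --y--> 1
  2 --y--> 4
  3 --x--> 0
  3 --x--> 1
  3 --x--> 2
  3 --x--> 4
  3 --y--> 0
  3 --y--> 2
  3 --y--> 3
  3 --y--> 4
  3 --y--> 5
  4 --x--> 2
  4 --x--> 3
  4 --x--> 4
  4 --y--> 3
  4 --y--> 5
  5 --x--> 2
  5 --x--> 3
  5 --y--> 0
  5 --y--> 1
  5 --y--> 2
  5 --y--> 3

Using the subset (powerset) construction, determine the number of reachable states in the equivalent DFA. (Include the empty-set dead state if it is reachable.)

Start state of the DFA: {0}.
{0} --x--> {2, 4}  [new]
{0} --y--> {0}  [seen]
{2, 4} --x--> {2, 3, 4}  [new]
{2, 4} --y--> {1, 3, 4, 5}  [new]
{2, 3, 4} --x--> {0, 1, 2, 3, 4}  [new]
{2, 3, 4} --y--> {0, 1, 2, 3, 4, 5}  [new]
{1, 3, 4, 5} --x--> {0, 1, 2, 3, 4}  [seen]
{1, 3, 4, 5} --y--> {0, 1, 2, 3, 4, 5}  [seen]
{0, 1, 2, 3, 4} --x--> {0, 1, 2, 3, 4}  [seen]
{0, 1, 2, 3, 4} --y--> {0, 1, 2, 3, 4, 5}  [seen]
{0, 1, 2, 3, 4, 5} --x--> {0, 1, 2, 3, 4}  [seen]
{0, 1, 2, 3, 4, 5} --y--> {0, 1, 2, 3, 4, 5}  [seen]
Reachable DFA states: {0}, {2, 4}, {2, 3, 4}, {1, 3, 4, 5}, {0, 1, 2, 3, 4}, {0, 1, 2, 3, 4, 5}.

6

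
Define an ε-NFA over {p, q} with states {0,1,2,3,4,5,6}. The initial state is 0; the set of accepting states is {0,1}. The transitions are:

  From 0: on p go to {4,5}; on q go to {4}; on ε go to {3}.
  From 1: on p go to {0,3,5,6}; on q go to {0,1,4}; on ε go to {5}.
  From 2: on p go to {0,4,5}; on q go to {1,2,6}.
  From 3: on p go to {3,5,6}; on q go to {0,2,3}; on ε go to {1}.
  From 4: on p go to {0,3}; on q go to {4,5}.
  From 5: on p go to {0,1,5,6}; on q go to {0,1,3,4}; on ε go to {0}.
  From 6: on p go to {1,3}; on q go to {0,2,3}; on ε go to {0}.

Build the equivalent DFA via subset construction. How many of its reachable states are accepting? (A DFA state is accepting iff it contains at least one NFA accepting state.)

4

Start state of the DFA: {0,1,3,5} (ε-closure of the NFA start).
{0,1,3,5} --p--> {0,1,3,4,5,6}  [new]
{0,1,3,5} --q--> {0,1,2,3,4,5}  [new]
{0,1,3,4,5,6} --p--> {0,1,3,4,5,6}  [seen]
{0,1,3,4,5,6} --q--> {0,1,2,3,4,5}  [seen]
{0,1,2,3,4,5} --p--> {0,1,3,4,5,6}  [seen]
{0,1,2,3,4,5} --q--> {0,1,2,3,4,5,6}  [new]
{0,1,2,3,4,5,6} --p--> {0,1,3,4,5,6}  [seen]
{0,1,2,3,4,5,6} --q--> {0,1,2,3,4,5,6}  [seen]
Reachable DFA states: {0,1,3,5}, {0,1,3,4,5,6}, {0,1,2,3,4,5}, {0,1,2,3,4,5,6}.
Accepting DFA states (contain an NFA accepting state): {0,1,3,5}, {0,1,3,4,5,6}, {0,1,2,3,4,5}, {0,1,2,3,4,5,6}.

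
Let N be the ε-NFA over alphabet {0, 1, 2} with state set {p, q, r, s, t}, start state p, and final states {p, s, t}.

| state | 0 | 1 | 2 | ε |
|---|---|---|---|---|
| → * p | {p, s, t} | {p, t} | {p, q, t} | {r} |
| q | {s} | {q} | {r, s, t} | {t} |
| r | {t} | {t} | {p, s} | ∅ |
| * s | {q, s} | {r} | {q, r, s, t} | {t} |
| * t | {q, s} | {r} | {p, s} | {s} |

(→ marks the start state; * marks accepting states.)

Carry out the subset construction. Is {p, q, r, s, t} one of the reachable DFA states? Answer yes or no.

Start state of the DFA: {p, r} (ε-closure of the NFA start).
{p, r} --0--> {p, r, s, t}  [new]
{p, r} --1--> {p, r, s, t}  [seen]
{p, r} --2--> {p, q, r, s, t}  [new]
{p, r, s, t} --0--> {p, q, r, s, t}  [seen]
{p, r, s, t} --1--> {p, r, s, t}  [seen]
{p, r, s, t} --2--> {p, q, r, s, t}  [seen]
{p, q, r, s, t} --0--> {p, q, r, s, t}  [seen]
{p, q, r, s, t} --1--> {p, q, r, s, t}  [seen]
{p, q, r, s, t} --2--> {p, q, r, s, t}  [seen]
Reachable DFA states: {p, r}, {p, r, s, t}, {p, q, r, s, t}.
{p, q, r, s, t} is among them.

yes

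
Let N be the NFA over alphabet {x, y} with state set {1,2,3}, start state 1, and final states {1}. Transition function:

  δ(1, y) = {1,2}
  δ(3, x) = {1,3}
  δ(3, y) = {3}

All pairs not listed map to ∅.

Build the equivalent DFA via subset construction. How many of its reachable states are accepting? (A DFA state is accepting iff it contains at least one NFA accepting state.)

Start state of the DFA: {1}.
{1} --x--> ∅  [new]
{1} --y--> {1,2}  [new]
∅ --x--> ∅  [seen]
∅ --y--> ∅  [seen]
{1,2} --x--> ∅  [seen]
{1,2} --y--> {1,2}  [seen]
Reachable DFA states: {1}, ∅, {1,2}.
Accepting DFA states (contain an NFA accepting state): {1}, {1,2}.

2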